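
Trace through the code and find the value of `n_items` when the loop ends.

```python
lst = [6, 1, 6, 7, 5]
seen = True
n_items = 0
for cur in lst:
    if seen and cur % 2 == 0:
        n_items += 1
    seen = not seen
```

Let's trace through this code step by step.

Initialize: lst = [6, 1, 6, 7, 5]
Initialize: seen = True
Initialize: n_items = 0
Entering loop: for cur in lst:
After iteration 1: cur = 6, seen = False, n_items = 1
After iteration 2: cur = 1, seen = True, n_items = 1
After iteration 3: cur = 6, seen = False, n_items = 2
After iteration 4: cur = 7, seen = True, n_items = 2
After iteration 5: cur = 5, seen = False, n_items = 2
Loop ends.

Final answer: 2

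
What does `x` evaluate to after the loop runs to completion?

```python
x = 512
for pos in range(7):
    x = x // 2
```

Let's trace through this code step by step.

Initialize: x = 512
Entering loop: for pos in range(7):
After iteration 1: pos = 0, x = 256
After iteration 2: pos = 1, x = 128
After iteration 3: pos = 2, x = 64
After iteration 4: pos = 3, x = 32
After iteration 5: pos = 4, x = 16
After iteration 6: pos = 5, x = 8
After iteration 7: pos = 6, x = 4
Loop ends.

Final answer: 4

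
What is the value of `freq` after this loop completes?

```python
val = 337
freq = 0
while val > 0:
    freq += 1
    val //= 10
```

Let's trace through this code step by step.

Initialize: val = 337
Initialize: freq = 0
Entering loop: while val > 0:
After iteration 1: val = 33, freq = 1
After iteration 2: val = 3, freq = 2
After iteration 3: val = 0, freq = 3
Loop ends.

Final answer: 3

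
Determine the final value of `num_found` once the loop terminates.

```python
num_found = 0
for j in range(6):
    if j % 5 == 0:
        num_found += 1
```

Let's trace through this code step by step.

Initialize: num_found = 0
Entering loop: for j in range(6):
After iteration 1: j = 0, num_found = 1
After iteration 2: j = 1, num_found = 1
After iteration 3: j = 2, num_found = 1
After iteration 4: j = 3, num_found = 1
After iteration 5: j = 4, num_found = 1
After iteration 6: j = 5, num_found = 2
Loop ends.

Final answer: 2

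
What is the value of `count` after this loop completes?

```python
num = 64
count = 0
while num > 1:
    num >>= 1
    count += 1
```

Let's trace through this code step by step.

Initialize: num = 64
Initialize: count = 0
Entering loop: while num > 1:
After iteration 1: num = 32, count = 1
After iteration 2: num = 16, count = 2
After iteration 3: num = 8, count = 3
After iteration 4: num = 4, count = 4
After iteration 5: num = 2, count = 5
After iteration 6: num = 1, count = 6
Loop ends.

Final answer: 6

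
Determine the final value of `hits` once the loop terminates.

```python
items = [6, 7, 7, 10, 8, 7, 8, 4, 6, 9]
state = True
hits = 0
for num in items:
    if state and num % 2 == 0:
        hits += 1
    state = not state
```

Let's trace through this code step by step.

Initialize: items = [6, 7, 7, 10, 8, 7, 8, 4, 6, 9]
Initialize: state = True
Initialize: hits = 0
Entering loop: for num in items:
After iteration 1: num = 6, state = False, hits = 1
After iteration 2: num = 7, state = True, hits = 1
After iteration 3: num = 7, state = False, hits = 1
After iteration 4: num = 10, state = True, hits = 1
After iteration 5: num = 8, state = False, hits = 2
After iteration 6: num = 7, state = True, hits = 2
After iteration 7: num = 8, state = False, hits = 3
After iteration 8: num = 4, state = True, hits = 3
After iteration 9: num = 6, state = False, hits = 4
After iteration 10: num = 9, state = True, hits = 4
Loop ends.

Final answer: 4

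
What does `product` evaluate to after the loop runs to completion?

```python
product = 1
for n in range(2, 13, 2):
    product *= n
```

Let's trace through this code step by step.

Initialize: product = 1
Entering loop: for n in range(2, 13, 2):
After iteration 1: n = 2, product = 2
After iteration 2: n = 4, product = 8
After iteration 3: n = 6, product = 48
After iteration 4: n = 8, product = 384
After iteration 5: n = 10, product = 3840
After iteration 6: n = 12, product = 46080
Loop ends.

Final answer: 46080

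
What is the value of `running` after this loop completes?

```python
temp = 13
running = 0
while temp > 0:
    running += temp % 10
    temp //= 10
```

Let's trace through this code step by step.

Initialize: temp = 13
Initialize: running = 0
Entering loop: while temp > 0:
After iteration 1: temp = 1, running = 3
After iteration 2: temp = 0, running = 4
Loop ends.

Final answer: 4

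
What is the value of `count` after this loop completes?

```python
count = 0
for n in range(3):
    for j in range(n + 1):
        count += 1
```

Let's trace through this code step by step.

Initialize: count = 0
Entering loop: for n in range(3):
After iteration 1: n = 0, count = 1, j = 0
After iteration 2: n = 1, count = 3, j = 1
After iteration 3: n = 2, count = 6, j = 2
Loop ends.

Final answer: 6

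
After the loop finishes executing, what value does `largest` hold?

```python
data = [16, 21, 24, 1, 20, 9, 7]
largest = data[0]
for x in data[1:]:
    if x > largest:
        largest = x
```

Let's trace through this code step by step.

Initialize: data = [16, 21, 24, 1, 20, 9, 7]
Initialize: largest = 16
Entering loop: for x in data[1:]:
After iteration 1: x = 21, largest = 21
After iteration 2: x = 24, largest = 24
After iteration 3: x = 1, largest = 24
After iteration 4: x = 20, largest = 24
After iteration 5: x = 9, largest = 24
After iteration 6: x = 7, largest = 24
Loop ends.

Final answer: 24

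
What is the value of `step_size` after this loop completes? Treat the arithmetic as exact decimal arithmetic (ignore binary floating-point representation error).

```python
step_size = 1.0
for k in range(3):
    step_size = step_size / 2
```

Let's trace through this code step by step.

Initialize: step_size = 1.0
Entering loop: for k in range(3):
After iteration 1: k = 0, step_size = 0.5
After iteration 2: k = 1, step_size = 0.25
After iteration 3: k = 2, step_size = 0.125
Loop ends.

Final answer: 0.125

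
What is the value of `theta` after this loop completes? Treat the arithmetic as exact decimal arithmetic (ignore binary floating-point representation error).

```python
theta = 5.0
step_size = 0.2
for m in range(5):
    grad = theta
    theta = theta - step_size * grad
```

Let's trace through this code step by step.

Initialize: theta = 5.0
Initialize: step_size = 0.2
Entering loop: for m in range(5):
After iteration 1: m = 0, theta = 4.0, grad = 5.0
After iteration 2: m = 1, theta = 3.2, grad = 4.0
After iteration 3: m = 2, theta = 2.56, grad = 3.2
After iteration 4: m = 3, theta = 2.048, grad = 2.56
After iteration 5: m = 4, theta = 1.6384, grad = 2.048
Loop ends.

Final answer: 1.6384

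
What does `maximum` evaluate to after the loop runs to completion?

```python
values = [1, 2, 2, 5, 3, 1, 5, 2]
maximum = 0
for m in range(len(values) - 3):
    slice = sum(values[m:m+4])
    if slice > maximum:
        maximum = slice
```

Let's trace through this code step by step.

Initialize: values = [1, 2, 2, 5, 3, 1, 5, 2]
Initialize: maximum = 0
Entering loop: for m in range(len(values) - 3):
After iteration 1: m = 0, maximum = 10, slice = 10
After iteration 2: m = 1, maximum = 12, slice = 12
After iteration 3: m = 2, maximum = 12, slice = 11
After iteration 4: m = 3, maximum = 14, slice = 14
After iteration 5: m = 4, maximum = 14, slice = 11
Loop ends.

Final answer: 14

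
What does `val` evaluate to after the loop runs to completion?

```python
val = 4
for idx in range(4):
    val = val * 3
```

Let's trace through this code step by step.

Initialize: val = 4
Entering loop: for idx in range(4):
After iteration 1: idx = 0, val = 12
After iteration 2: idx = 1, val = 36
After iteration 3: idx = 2, val = 108
After iteration 4: idx = 3, val = 324
Loop ends.

Final answer: 324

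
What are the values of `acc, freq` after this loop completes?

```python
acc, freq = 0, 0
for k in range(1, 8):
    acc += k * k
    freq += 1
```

Let's trace through this code step by step.

Initialize: acc = 0
Initialize: freq = 0
Entering loop: for k in range(1, 8):
After iteration 1: k = 1, acc = 1, freq = 1
After iteration 2: k = 2, acc = 5, freq = 2
After iteration 3: k = 3, acc = 14, freq = 3
After iteration 4: k = 4, acc = 30, freq = 4
After iteration 5: k = 5, acc = 55, freq = 5
After iteration 6: k = 6, acc = 91, freq = 6
After iteration 7: k = 7, acc = 140, freq = 7
Loop ends.

Final answer: 140, 7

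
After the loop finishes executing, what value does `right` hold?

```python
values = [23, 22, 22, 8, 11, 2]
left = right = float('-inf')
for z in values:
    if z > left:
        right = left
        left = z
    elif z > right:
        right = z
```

Let's trace through this code step by step.

Initialize: values = [23, 22, 22, 8, 11, 2]
Initialize: left = -inf
Initialize: right = -inf
Entering loop: for z in values:
After iteration 1: z = 23, left = 23, right = -inf
After iteration 2: z = 22, left = 23, right = 22
After iteration 3: z = 22, left = 23, right = 22
After iteration 4: z = 8, left = 23, right = 22
After iteration 5: z = 11, left = 23, right = 22
After iteration 6: z = 2, left = 23, right = 22
Loop ends.

Final answer: 22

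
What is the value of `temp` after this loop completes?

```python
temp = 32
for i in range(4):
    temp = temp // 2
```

Let's trace through this code step by step.

Initialize: temp = 32
Entering loop: for i in range(4):
After iteration 1: i = 0, temp = 16
After iteration 2: i = 1, temp = 8
After iteration 3: i = 2, temp = 4
After iteration 4: i = 3, temp = 2
Loop ends.

Final answer: 2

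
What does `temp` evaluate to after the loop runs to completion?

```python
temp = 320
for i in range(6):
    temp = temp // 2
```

Let's trace through this code step by step.

Initialize: temp = 320
Entering loop: for i in range(6):
After iteration 1: i = 0, temp = 160
After iteration 2: i = 1, temp = 80
After iteration 3: i = 2, temp = 40
After iteration 4: i = 3, temp = 20
After iteration 5: i = 4, temp = 10
After iteration 6: i = 5, temp = 5
Loop ends.

Final answer: 5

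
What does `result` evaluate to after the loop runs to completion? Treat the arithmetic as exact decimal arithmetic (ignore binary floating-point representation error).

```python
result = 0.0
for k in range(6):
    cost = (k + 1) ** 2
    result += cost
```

Let's trace through this code step by step.

Initialize: result = 0.0
Entering loop: for k in range(6):
After iteration 1: k = 0, result = 1.0, cost = 1
After iteration 2: k = 1, result = 5.0, cost = 4
After iteration 3: k = 2, result = 14.0, cost = 9
After iteration 4: k = 3, result = 30.0, cost = 16
After iteration 5: k = 4, result = 55.0, cost = 25
After iteration 6: k = 5, result = 91.0, cost = 36
Loop ends.

Final answer: 91.0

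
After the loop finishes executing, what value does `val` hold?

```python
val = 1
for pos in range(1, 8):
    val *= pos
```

Let's trace through this code step by step.

Initialize: val = 1
Entering loop: for pos in range(1, 8):
After iteration 1: pos = 1, val = 1
After iteration 2: pos = 2, val = 2
After iteration 3: pos = 3, val = 6
After iteration 4: pos = 4, val = 24
After iteration 5: pos = 5, val = 120
After iteration 6: pos = 6, val = 720
After iteration 7: pos = 7, val = 5040
Loop ends.

Final answer: 5040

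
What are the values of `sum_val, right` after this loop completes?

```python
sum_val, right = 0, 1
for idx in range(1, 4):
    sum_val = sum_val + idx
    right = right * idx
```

Let's trace through this code step by step.

Initialize: sum_val = 0
Initialize: right = 1
Entering loop: for idx in range(1, 4):
After iteration 1: idx = 1, sum_val = 1, right = 1
After iteration 2: idx = 2, sum_val = 3, right = 2
After iteration 3: idx = 3, sum_val = 6, right = 6
Loop ends.

Final answer: 6, 6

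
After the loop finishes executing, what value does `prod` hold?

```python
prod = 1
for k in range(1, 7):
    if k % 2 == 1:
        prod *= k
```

Let's trace through this code step by step.

Initialize: prod = 1
Entering loop: for k in range(1, 7):
After iteration 1: k = 1, prod = 1
After iteration 2: k = 2, prod = 1
After iteration 3: k = 3, prod = 3
After iteration 4: k = 4, prod = 3
After iteration 5: k = 5, prod = 15
After iteration 6: k = 6, prod = 15
Loop ends.

Final answer: 15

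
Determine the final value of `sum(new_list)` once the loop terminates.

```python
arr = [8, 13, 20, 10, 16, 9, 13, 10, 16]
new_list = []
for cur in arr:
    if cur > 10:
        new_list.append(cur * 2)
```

Let's trace through this code step by step.

Initialize: arr = [8, 13, 20, 10, 16, 9, 13, 10, 16]
Initialize: new_list = []
Entering loop: for cur in arr:
After iteration 1: cur = 8, new_list = []
After iteration 2: cur = 13, new_list = [26]
After iteration 3: cur = 20, new_list = [26, 40]
After iteration 4: cur = 10, new_list = [26, 40]
After iteration 5: cur = 16, new_list = [26, 40, 32]
After iteration 6: cur = 9, new_list = [26, 40, 32]
After iteration 7: cur = 13, new_list = [26, 40, 32, 26]
After iteration 8: cur = 10, new_list = [26, 40, 32, 26]
After iteration 9: cur = 16, new_list = [26, 40, 32, 26, 32]
Loop ends.
sum(new_list) = 156

Final answer: 156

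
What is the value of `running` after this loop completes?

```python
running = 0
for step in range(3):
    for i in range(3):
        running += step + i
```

Let's trace through this code step by step.

Initialize: running = 0
Entering loop: for step in range(3):
After iteration 1: step = 0, running = 3
After iteration 2: step = 1, running = 9
After iteration 3: step = 2, running = 18
Loop ends.

Final answer: 18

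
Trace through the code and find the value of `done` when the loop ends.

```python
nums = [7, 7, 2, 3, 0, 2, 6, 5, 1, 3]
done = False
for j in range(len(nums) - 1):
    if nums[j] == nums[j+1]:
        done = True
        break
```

Let's trace through this code step by step.

Initialize: nums = [7, 7, 2, 3, 0, 2, 6, 5, 1, 3]
Initialize: done = False
Entering loop: for j in range(len(nums) - 1):
After iteration 1: j = 0, done = True
Loop ends.

Final answer: True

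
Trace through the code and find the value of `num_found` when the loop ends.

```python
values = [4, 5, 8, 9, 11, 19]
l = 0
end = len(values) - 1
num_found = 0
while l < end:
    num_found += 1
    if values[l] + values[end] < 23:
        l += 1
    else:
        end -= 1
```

Let's trace through this code step by step.

Initialize: values = [4, 5, 8, 9, 11, 19]
Initialize: l = 0
Initialize: end = 5
Initialize: num_found = 0
Entering loop: while l < end:
After iteration 1: l = 0, end = 4, num_found = 1
After iteration 2: l = 1, end = 4, num_found = 2
After iteration 3: l = 2, end = 4, num_found = 3
After iteration 4: l = 3, end = 4, num_found = 4
After iteration 5: l = 4, end = 4, num_found = 5
Loop ends.

Final answer: 5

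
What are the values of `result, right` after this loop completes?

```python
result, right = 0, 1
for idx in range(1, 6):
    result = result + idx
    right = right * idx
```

Let's trace through this code step by step.

Initialize: result = 0
Initialize: right = 1
Entering loop: for idx in range(1, 6):
After iteration 1: idx = 1, result = 1, right = 1
After iteration 2: idx = 2, result = 3, right = 2
After iteration 3: idx = 3, result = 6, right = 6
After iteration 4: idx = 4, result = 10, right = 24
After iteration 5: idx = 5, result = 15, right = 120
Loop ends.

Final answer: 15, 120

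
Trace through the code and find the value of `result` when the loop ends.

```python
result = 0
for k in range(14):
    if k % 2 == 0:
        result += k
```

Let's trace through this code step by step.

Initialize: result = 0
Entering loop: for k in range(14):
After iteration 1: k = 0, result = 0
After iteration 2: k = 1, result = 0
After iteration 3: k = 2, result = 2
After iteration 4: k = 3, result = 2
After iteration 5: k = 4, result = 6
After iteration 6: k = 5, result = 6
After iteration 7: k = 6, result = 12
After iteration 8: k = 7, result = 12
After iteration 9: k = 8, result = 20
After iteration 10: k = 9, result = 20
After iteration 11: k = 10, result = 30
After iteration 12: k = 11, result = 30
After iteration 13: k = 12, result = 42
After iteration 14: k = 13, result = 42
Loop ends.

Final answer: 42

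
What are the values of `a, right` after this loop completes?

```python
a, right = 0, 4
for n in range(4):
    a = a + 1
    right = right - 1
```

Let's trace through this code step by step.

Initialize: a = 0
Initialize: right = 4
Entering loop: for n in range(4):
After iteration 1: n = 0, a = 1, right = 3
After iteration 2: n = 1, a = 2, right = 2
After iteration 3: n = 2, a = 3, right = 1
After iteration 4: n = 3, a = 4, right = 0
Loop ends.

Final answer: 4, 0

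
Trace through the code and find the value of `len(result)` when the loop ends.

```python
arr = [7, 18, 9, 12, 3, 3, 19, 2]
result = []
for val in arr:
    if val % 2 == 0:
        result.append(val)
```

Let's trace through this code step by step.

Initialize: arr = [7, 18, 9, 12, 3, 3, 19, 2]
Initialize: result = []
Entering loop: for val in arr:
After iteration 1: val = 7, result = []
After iteration 2: val = 18, result = [18]
After iteration 3: val = 9, result = [18]
After iteration 4: val = 12, result = [18, 12]
After iteration 5: val = 3, result = [18, 12]
After iteration 6: val = 3, result = [18, 12]
After iteration 7: val = 19, result = [18, 12]
After iteration 8: val = 2, result = [18, 12, 2]
Loop ends.
len(result) = 3

Final answer: 3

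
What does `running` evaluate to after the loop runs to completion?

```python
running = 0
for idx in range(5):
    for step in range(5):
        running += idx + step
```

Let's trace through this code step by step.

Initialize: running = 0
Entering loop: for idx in range(5):
After iteration 1: idx = 0, running = 10
After iteration 2: idx = 1, running = 25
After iteration 3: idx = 2, running = 45
After iteration 4: idx = 3, running = 70
After iteration 5: idx = 4, running = 100
Loop ends.

Final answer: 100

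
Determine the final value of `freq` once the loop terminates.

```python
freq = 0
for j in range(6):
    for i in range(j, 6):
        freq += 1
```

Let's trace through this code step by step.

Initialize: freq = 0
Entering loop: for j in range(6):
After iteration 1: j = 0, freq = 6
After iteration 2: j = 1, freq = 11
After iteration 3: j = 2, freq = 15
After iteration 4: j = 3, freq = 18
After iteration 5: j = 4, freq = 20
After iteration 6: j = 5, freq = 21
Loop ends.

Final answer: 21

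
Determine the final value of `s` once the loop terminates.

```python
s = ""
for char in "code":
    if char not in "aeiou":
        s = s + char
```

Let's trace through this code step by step.

Initialize: s = ''
Entering loop: for char in "code":
After iteration 1: char = 'c', s = 'c'
After iteration 2: char = 'o', s = 'c'
After iteration 3: char = 'd', s = 'cd'
After iteration 4: char = 'e', s = 'cd'
Loop ends.

Final answer: 'cd'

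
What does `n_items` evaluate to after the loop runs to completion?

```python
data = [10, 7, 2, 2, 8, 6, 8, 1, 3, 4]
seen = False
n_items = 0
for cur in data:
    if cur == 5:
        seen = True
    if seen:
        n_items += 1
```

Let's trace through this code step by step.

Initialize: data = [10, 7, 2, 2, 8, 6, 8, 1, 3, 4]
Initialize: seen = False
Initialize: n_items = 0
Entering loop: for cur in data:
After iteration 1: cur = 10, n_items = 0
After iteration 2: cur = 7, n_items = 0
After iteration 3: cur = 2, n_items = 0
After iteration 4: cur = 2, n_items = 0
After iteration 5: cur = 8, n_items = 0
After iteration 6: cur = 6, n_items = 0
After iteration 7: cur = 8, n_items = 0
After iteration 8: cur = 1, n_items = 0
After iteration 9: cur = 3, n_items = 0
After iteration 10: cur = 4, n_items = 0
Loop ends.

Final answer: 0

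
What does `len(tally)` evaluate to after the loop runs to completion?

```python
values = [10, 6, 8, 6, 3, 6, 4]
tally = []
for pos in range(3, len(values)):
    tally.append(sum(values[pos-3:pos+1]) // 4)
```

Let's trace through this code step by step.

Initialize: values = [10, 6, 8, 6, 3, 6, 4]
Initialize: tally = []
Entering loop: for pos in range(3, len(values)):
After iteration 1: pos = 3, tally = [7]
After iteration 2: pos = 4, tally = [7, 5]
After iteration 3: pos = 5, tally = [7, 5, 5]
After iteration 4: pos = 6, tally = [7, 5, 5, 4]
Loop ends.
len(tally) = 4

Final answer: 4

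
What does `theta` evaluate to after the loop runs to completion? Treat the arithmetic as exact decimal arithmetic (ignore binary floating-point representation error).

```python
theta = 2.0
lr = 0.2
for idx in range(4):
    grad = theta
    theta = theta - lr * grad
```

Let's trace through this code step by step.

Initialize: theta = 2.0
Initialize: lr = 0.2
Entering loop: for idx in range(4):
After iteration 1: idx = 0, theta = 1.6, grad = 2.0
After iteration 2: idx = 1, theta = 1.28, grad = 1.6
After iteration 3: idx = 2, theta = 1.024, grad = 1.28
After iteration 4: idx = 3, theta = 0.8192, grad = 1.024
Loop ends.

Final answer: 0.8192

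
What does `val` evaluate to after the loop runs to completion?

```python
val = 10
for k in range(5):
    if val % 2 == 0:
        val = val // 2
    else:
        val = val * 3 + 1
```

Let's trace through this code step by step.

Initialize: val = 10
Entering loop: for k in range(5):
After iteration 1: k = 0, val = 5
After iteration 2: k = 1, val = 16
After iteration 3: k = 2, val = 8
After iteration 4: k = 3, val = 4
After iteration 5: k = 4, val = 2
Loop ends.

Final answer: 2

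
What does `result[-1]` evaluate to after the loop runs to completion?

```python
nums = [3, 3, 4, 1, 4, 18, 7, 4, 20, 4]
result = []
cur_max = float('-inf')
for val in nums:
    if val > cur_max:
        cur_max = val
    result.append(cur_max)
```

Let's trace through this code step by step.

Initialize: nums = [3, 3, 4, 1, 4, 18, 7, 4, 20, 4]
Initialize: result = []
Initialize: cur_max = -inf
Entering loop: for val in nums:
After iteration 1: val = 3, result = [3], cur_max = 3
After iteration 2: val = 3, result = [3, 3], cur_max = 3
After iteration 3: val = 4, result = [3, 3, 4], cur_max = 4
After iteration 4: val = 1, result = [3, 3, 4, 4], cur_max = 4
After iteration 5: val = 4, result = [3, 3, 4, 4, 4], cur_max = 4
After iteration 6: val = 18, result = [3, 3, 4, 4, 4, 18], cur_max = 18
After iteration 7: val = 7, result = [3, 3, 4, 4, 4, 18, 18], cur_max = 18
After iteration 8: val = 4, result = [3, 3, 4, 4, 4, 18, 18, 18], cur_max = 18
After iteration 9: val = 20, result = [3, 3, 4, 4, 4, 18, 18, 18, 20], cur_max = 20
After iteration 10: val = 4, result = [3, 3, 4, 4, 4, 18, 18, 18, 20, 20], cur_max = 20
Loop ends.
result[-1] = 20

Final answer: 20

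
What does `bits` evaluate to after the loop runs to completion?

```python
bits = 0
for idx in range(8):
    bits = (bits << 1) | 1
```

Let's trace through this code step by step.

Initialize: bits = 0
Entering loop: for idx in range(8):
After iteration 1: idx = 0, bits = 1
After iteration 2: idx = 1, bits = 3
After iteration 3: idx = 2, bits = 7
After iteration 4: idx = 3, bits = 15
After iteration 5: idx = 4, bits = 31
After iteration 6: idx = 5, bits = 63
After iteration 7: idx = 6, bits = 127
After iteration 8: idx = 7, bits = 255
Loop ends.

Final answer: 255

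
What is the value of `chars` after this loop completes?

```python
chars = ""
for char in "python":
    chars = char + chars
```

Let's trace through this code step by step.

Initialize: chars = ''
Entering loop: for char in "python":
After iteration 1: char = 'p', chars = 'p'
After iteration 2: char = 'y', chars = 'yp'
After iteration 3: char = 't', chars = 'typ'
After iteration 4: char = 'h', chars = 'htyp'
After iteration 5: char = 'o', chars = 'ohtyp'
After iteration 6: char = 'n', chars = 'nohtyp'
Loop ends.

Final answer: 'nohtyp'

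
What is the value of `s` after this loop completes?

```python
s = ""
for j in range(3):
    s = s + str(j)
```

Let's trace through this code step by step.

Initialize: s = ''
Entering loop: for j in range(3):
After iteration 1: j = 0, s = '0'
After iteration 2: j = 1, s = '01'
After iteration 3: j = 2, s = '012'
Loop ends.

Final answer: '012'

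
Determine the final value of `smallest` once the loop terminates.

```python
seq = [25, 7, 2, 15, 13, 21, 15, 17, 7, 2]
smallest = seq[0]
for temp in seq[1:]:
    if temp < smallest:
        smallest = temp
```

Let's trace through this code step by step.

Initialize: seq = [25, 7, 2, 15, 13, 21, 15, 17, 7, 2]
Initialize: smallest = 25
Entering loop: for temp in seq[1:]:
After iteration 1: temp = 7, smallest = 7
After iteration 2: temp = 2, smallest = 2
After iteration 3: temp = 15, smallest = 2
After iteration 4: temp = 13, smallest = 2
After iteration 5: temp = 21, smallest = 2
After iteration 6: temp = 15, smallest = 2
After iteration 7: temp = 17, smallest = 2
After iteration 8: temp = 7, smallest = 2
After iteration 9: temp = 2, smallest = 2
Loop ends.

Final answer: 2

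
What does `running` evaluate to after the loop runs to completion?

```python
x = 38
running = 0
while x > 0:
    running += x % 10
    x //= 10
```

Let's trace through this code step by step.

Initialize: x = 38
Initialize: running = 0
Entering loop: while x > 0:
After iteration 1: x = 3, running = 8
After iteration 2: x = 0, running = 11
Loop ends.

Final answer: 11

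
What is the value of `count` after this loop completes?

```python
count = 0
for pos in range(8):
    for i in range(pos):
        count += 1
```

Let's trace through this code step by step.

Initialize: count = 0
Entering loop: for pos in range(8):
After iteration 1: pos = 0, count = 0
After iteration 2: pos = 1, count = 1, i = 0
After iteration 3: pos = 2, count = 3, i = 1
After iteration 4: pos = 3, count = 6, i = 2
After iteration 5: pos = 4, count = 10, i = 3
After iteration 6: pos = 5, count = 15, i = 4
After iteration 7: pos = 6, count = 21, i = 5
After iteration 8: pos = 7, count = 28, i = 6
Loop ends.

Final answer: 28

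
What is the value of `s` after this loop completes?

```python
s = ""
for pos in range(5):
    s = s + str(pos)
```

Let's trace through this code step by step.

Initialize: s = ''
Entering loop: for pos in range(5):
After iteration 1: pos = 0, s = '0'
After iteration 2: pos = 1, s = '01'
After iteration 3: pos = 2, s = '012'
After iteration 4: pos = 3, s = '0123'
After iteration 5: pos = 4, s = '01234'
Loop ends.

Final answer: '01234'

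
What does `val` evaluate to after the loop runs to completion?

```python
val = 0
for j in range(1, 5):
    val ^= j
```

Let's trace through this code step by step.

Initialize: val = 0
Entering loop: for j in range(1, 5):
After iteration 1: j = 1, val = 1
After iteration 2: j = 2, val = 3
After iteration 3: j = 3, val = 0
After iteration 4: j = 4, val = 4
Loop ends.

Final answer: 4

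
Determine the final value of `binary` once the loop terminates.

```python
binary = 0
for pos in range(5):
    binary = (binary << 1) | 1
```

Let's trace through this code step by step.

Initialize: binary = 0
Entering loop: for pos in range(5):
After iteration 1: pos = 0, binary = 1
After iteration 2: pos = 1, binary = 3
After iteration 3: pos = 2, binary = 7
After iteration 4: pos = 3, binary = 15
After iteration 5: pos = 4, binary = 31
Loop ends.

Final answer: 31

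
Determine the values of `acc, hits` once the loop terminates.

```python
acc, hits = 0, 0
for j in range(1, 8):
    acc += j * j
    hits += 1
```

Let's trace through this code step by step.

Initialize: acc = 0
Initialize: hits = 0
Entering loop: for j in range(1, 8):
After iteration 1: j = 1, acc = 1, hits = 1
After iteration 2: j = 2, acc = 5, hits = 2
After iteration 3: j = 3, acc = 14, hits = 3
After iteration 4: j = 4, acc = 30, hits = 4
After iteration 5: j = 5, acc = 55, hits = 5
After iteration 6: j = 6, acc = 91, hits = 6
After iteration 7: j = 7, acc = 140, hits = 7
Loop ends.

Final answer: 140, 7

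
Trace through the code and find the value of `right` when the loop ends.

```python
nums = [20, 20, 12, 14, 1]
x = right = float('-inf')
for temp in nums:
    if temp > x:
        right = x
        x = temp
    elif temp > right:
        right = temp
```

Let's trace through this code step by step.

Initialize: nums = [20, 20, 12, 14, 1]
Initialize: x = -inf
Initialize: right = -inf
Entering loop: for temp in nums:
After iteration 1: temp = 20, x = 20, right = -inf
After iteration 2: temp = 20, x = 20, right = 20
After iteration 3: temp = 12, x = 20, right = 20
After iteration 4: temp = 14, x = 20, right = 20
After iteration 5: temp = 1, x = 20, right = 20
Loop ends.

Final answer: 20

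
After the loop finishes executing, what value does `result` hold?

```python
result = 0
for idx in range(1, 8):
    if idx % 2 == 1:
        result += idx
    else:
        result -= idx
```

Let's trace through this code step by step.

Initialize: result = 0
Entering loop: for idx in range(1, 8):
After iteration 1: idx = 1, result = 1
After iteration 2: idx = 2, result = -1
After iteration 3: idx = 3, result = 2
After iteration 4: idx = 4, result = -2
After iteration 5: idx = 5, result = 3
After iteration 6: idx = 6, result = -3
After iteration 7: idx = 7, result = 4
Loop ends.

Final answer: 4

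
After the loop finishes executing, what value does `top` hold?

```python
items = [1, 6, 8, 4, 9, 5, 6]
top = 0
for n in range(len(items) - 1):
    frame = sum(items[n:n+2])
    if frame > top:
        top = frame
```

Let's trace through this code step by step.

Initialize: items = [1, 6, 8, 4, 9, 5, 6]
Initialize: top = 0
Entering loop: for n in range(len(items) - 1):
After iteration 1: n = 0, top = 7, frame = 7
After iteration 2: n = 1, top = 14, frame = 14
After iteration 3: n = 2, top = 14, frame = 12
After iteration 4: n = 3, top = 14, frame = 13
After iteration 5: n = 4, top = 14, frame = 14
After iteration 6: n = 5, top = 14, frame = 11
Loop ends.

Final answer: 14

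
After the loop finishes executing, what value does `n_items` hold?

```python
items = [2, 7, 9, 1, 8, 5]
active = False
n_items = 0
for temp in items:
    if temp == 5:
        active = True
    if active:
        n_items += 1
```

Let's trace through this code step by step.

Initialize: items = [2, 7, 9, 1, 8, 5]
Initialize: active = False
Initialize: n_items = 0
Entering loop: for temp in items:
After iteration 1: temp = 2, active = False, n_items = 0
After iteration 2: temp = 7, active = False, n_items = 0
After iteration 3: temp = 9, active = False, n_items = 0
After iteration 4: temp = 1, active = False, n_items = 0
After iteration 5: temp = 8, active = False, n_items = 0
After iteration 6: temp = 5, active = True, n_items = 1
Loop ends.

Final answer: 1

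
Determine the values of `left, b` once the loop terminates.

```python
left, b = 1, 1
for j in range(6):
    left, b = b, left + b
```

Let's trace through this code step by step.

Initialize: left = 1
Initialize: b = 1
Entering loop: for j in range(6):
After iteration 1: j = 0, left = 1, b = 2
After iteration 2: j = 1, left = 2, b = 3
After iteration 3: j = 2, left = 3, b = 5
After iteration 4: j = 3, left = 5, b = 8
After iteration 5: j = 4, left = 8, b = 13
After iteration 6: j = 5, left = 13, b = 21
Loop ends.

Final answer: 13, 21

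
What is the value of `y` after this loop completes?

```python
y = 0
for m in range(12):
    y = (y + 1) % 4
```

Let's trace through this code step by step.

Initialize: y = 0
Entering loop: for m in range(12):
After iteration 1: m = 0, y = 1
After iteration 2: m = 1, y = 2
After iteration 3: m = 2, y = 3
After iteration 4: m = 3, y = 0
After iteration 5: m = 4, y = 1
After iteration 6: m = 5, y = 2
After iteration 7: m = 6, y = 3
After iteration 8: m = 7, y = 0
After iteration 9: m = 8, y = 1
After iteration 10: m = 9, y = 2
After iteration 11: m = 10, y = 3
After iteration 12: m = 11, y = 0
Loop ends.

Final answer: 0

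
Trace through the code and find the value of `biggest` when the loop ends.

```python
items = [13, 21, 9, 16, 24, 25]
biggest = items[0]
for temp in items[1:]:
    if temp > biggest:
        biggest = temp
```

Let's trace through this code step by step.

Initialize: items = [13, 21, 9, 16, 24, 25]
Initialize: biggest = 13
Entering loop: for temp in items[1:]:
After iteration 1: temp = 21, biggest = 21
After iteration 2: temp = 9, biggest = 21
After iteration 3: temp = 16, biggest = 21
After iteration 4: temp = 24, biggest = 24
After iteration 5: temp = 25, biggest = 25
Loop ends.

Final answer: 25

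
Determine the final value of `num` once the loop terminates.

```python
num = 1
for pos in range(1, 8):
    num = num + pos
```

Let's trace through this code step by step.

Initialize: num = 1
Entering loop: for pos in range(1, 8):
After iteration 1: pos = 1, num = 2
After iteration 2: pos = 2, num = 4
After iteration 3: pos = 3, num = 7
After iteration 4: pos = 4, num = 11
After iteration 5: pos = 5, num = 16
After iteration 6: pos = 6, num = 22
After iteration 7: pos = 7, num = 29
Loop ends.

Final answer: 29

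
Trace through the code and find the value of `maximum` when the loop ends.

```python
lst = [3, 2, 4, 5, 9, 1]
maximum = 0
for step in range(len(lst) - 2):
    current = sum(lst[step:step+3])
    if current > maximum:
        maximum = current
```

Let's trace through this code step by step.

Initialize: lst = [3, 2, 4, 5, 9, 1]
Initialize: maximum = 0
Entering loop: for step in range(len(lst) - 2):
After iteration 1: step = 0, maximum = 9, current = 9
After iteration 2: step = 1, maximum = 11, current = 11
After iteration 3: step = 2, maximum = 18, current = 18
After iteration 4: step = 3, maximum = 18, current = 15
Loop ends.

Final answer: 18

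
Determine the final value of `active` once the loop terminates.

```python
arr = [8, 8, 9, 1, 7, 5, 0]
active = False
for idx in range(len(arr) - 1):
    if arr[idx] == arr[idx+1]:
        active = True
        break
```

Let's trace through this code step by step.

Initialize: arr = [8, 8, 9, 1, 7, 5, 0]
Initialize: active = False
Entering loop: for idx in range(len(arr) - 1):
After iteration 1: idx = 0, active = True
Loop ends.

Final answer: True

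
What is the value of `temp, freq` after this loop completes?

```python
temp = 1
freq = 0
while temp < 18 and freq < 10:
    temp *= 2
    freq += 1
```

Let's trace through this code step by step.

Initialize: temp = 1
Initialize: freq = 0
Entering loop: while temp < 18 and freq < 10:
After iteration 1: temp = 2, freq = 1
After iteration 2: temp = 4, freq = 2
After iteration 3: temp = 8, freq = 3
After iteration 4: temp = 16, freq = 4
After iteration 5: temp = 32, freq = 5
Loop ends.

Final answer: 32, 5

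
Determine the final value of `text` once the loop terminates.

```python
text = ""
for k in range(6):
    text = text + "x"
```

Let's trace through this code step by step.

Initialize: text = ''
Entering loop: for k in range(6):
After iteration 1: k = 0, text = 'x'
After iteration 2: k = 1, text = 'xx'
After iteration 3: k = 2, text = 'xxx'
After iteration 4: k = 3, text = 'xxxx'
After iteration 5: k = 4, text = 'xxxxx'
After iteration 6: k = 5, text = 'xxxxxx'
Loop ends.

Final answer: 'xxxxxx'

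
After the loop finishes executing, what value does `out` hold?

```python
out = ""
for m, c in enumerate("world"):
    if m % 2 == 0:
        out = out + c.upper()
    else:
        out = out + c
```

Let's trace through this code step by step.

Initialize: out = ''
Entering loop: for m, c in enumerate("world"):
After iteration 1: m = 0, c = 'w', out = 'W'
After iteration 2: m = 1, c = 'o', out = 'Wo'
After iteration 3: m = 2, c = 'r', out = 'WoR'
After iteration 4: m = 3, c = 'l', out = 'WoRl'
After iteration 5: m = 4, c = 'd', out = 'WoRlD'
Loop ends.

Final answer: 'WoRlD'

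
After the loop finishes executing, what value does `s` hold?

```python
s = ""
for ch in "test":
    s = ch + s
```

Let's trace through this code step by step.

Initialize: s = ''
Entering loop: for ch in "test":
After iteration 1: ch = 't', s = 't'
After iteration 2: ch = 'e', s = 'et'
After iteration 3: ch = 's', s = 'set'
After iteration 4: ch = 't', s = 'tset'
Loop ends.

Final answer: 'tset'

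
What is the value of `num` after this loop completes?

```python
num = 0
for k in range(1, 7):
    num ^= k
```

Let's trace through this code step by step.

Initialize: num = 0
Entering loop: for k in range(1, 7):
After iteration 1: k = 1, num = 1
After iteration 2: k = 2, num = 3
After iteration 3: k = 3, num = 0
After iteration 4: k = 4, num = 4
After iteration 5: k = 5, num = 1
After iteration 6: k = 6, num = 7
Loop ends.

Final answer: 7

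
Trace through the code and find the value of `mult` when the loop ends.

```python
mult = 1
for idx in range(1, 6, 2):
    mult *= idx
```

Let's trace through this code step by step.

Initialize: mult = 1
Entering loop: for idx in range(1, 6, 2):
After iteration 1: idx = 1, mult = 1
After iteration 2: idx = 3, mult = 3
After iteration 3: idx = 5, mult = 15
Loop ends.

Final answer: 15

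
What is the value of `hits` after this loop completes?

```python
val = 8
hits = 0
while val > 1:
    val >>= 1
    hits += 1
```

Let's trace through this code step by step.

Initialize: val = 8
Initialize: hits = 0
Entering loop: while val > 1:
After iteration 1: val = 4, hits = 1
After iteration 2: val = 2, hits = 2
After iteration 3: val = 1, hits = 3
Loop ends.

Final answer: 3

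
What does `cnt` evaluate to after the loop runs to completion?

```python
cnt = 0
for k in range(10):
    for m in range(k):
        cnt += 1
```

Let's trace through this code step by step.

Initialize: cnt = 0
Entering loop: for k in range(10):
After iteration 1: k = 0, cnt = 0
After iteration 2: k = 1, cnt = 1, m = 0
After iteration 3: k = 2, cnt = 3, m = 1
After iteration 4: k = 3, cnt = 6, m = 2
After iteration 5: k = 4, cnt = 10, m = 3
After iteration 6: k = 5, cnt = 15, m = 4
After iteration 7: k = 6, cnt = 21, m = 5
After iteration 8: k = 7, cnt = 28, m = 6
After iteration 9: k = 8, cnt = 36, m = 7
After iteration 10: k = 9, cnt = 45, m = 8
Loop ends.

Final answer: 45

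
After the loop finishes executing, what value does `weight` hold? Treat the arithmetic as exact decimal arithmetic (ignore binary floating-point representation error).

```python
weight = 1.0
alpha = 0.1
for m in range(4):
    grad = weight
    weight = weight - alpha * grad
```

Let's trace through this code step by step.

Initialize: weight = 1.0
Initialize: alpha = 0.1
Entering loop: for m in range(4):
After iteration 1: m = 0, weight = 0.9, grad = 1.0
After iteration 2: m = 1, weight = 0.81, grad = 0.9
After iteration 3: m = 2, weight = 0.729, grad = 0.81
After iteration 4: m = 3, weight = 0.6561, grad = 0.729
Loop ends.

Final answer: 0.6561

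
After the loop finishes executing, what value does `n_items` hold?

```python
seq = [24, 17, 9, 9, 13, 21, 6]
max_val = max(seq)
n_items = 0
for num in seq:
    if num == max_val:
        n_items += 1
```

Let's trace through this code step by step.

Initialize: seq = [24, 17, 9, 9, 13, 21, 6]
Initialize: max_val = 24
Initialize: n_items = 0
Entering loop: for num in seq:
After iteration 1: num = 24, n_items = 1
After iteration 2: num = 17, n_items = 1
After iteration 3: num = 9, n_items = 1
After iteration 4: num = 9, n_items = 1
After iteration 5: num = 13, n_items = 1
After iteration 6: num = 21, n_items = 1
After iteration 7: num = 6, n_items = 1
Loop ends.

Final answer: 1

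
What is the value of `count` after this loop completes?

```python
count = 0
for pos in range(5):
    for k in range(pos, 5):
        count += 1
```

Let's trace through this code step by step.

Initialize: count = 0
Entering loop: for pos in range(5):
After iteration 1: pos = 0, count = 5
After iteration 2: pos = 1, count = 9
After iteration 3: pos = 2, count = 12
After iteration 4: pos = 3, count = 14
After iteration 5: pos = 4, count = 15
Loop ends.

Final answer: 15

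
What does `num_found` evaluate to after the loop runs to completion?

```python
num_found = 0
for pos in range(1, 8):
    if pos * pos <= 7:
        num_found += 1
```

Let's trace through this code step by step.

Initialize: num_found = 0
Entering loop: for pos in range(1, 8):
After iteration 1: pos = 1, num_found = 1
After iteration 2: pos = 2, num_found = 2
After iteration 3: pos = 3, num_found = 2
After iteration 4: pos = 4, num_found = 2
After iteration 5: pos = 5, num_found = 2
After iteration 6: pos = 6, num_found = 2
After iteration 7: pos = 7, num_found = 2
Loop ends.

Final answer: 2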